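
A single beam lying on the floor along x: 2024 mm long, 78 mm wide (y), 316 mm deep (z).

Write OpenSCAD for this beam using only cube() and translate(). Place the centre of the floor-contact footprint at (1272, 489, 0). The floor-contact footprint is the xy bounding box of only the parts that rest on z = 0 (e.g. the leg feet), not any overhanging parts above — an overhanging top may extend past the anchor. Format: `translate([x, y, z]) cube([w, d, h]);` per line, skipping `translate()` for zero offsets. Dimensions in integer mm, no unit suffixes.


translate([260, 450, 0]) cube([2024, 78, 316]);


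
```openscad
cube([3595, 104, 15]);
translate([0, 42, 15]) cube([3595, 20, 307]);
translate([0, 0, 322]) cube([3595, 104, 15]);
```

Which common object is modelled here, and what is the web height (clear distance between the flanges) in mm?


An I-beam. The web height is 307 mm.

Two wide flanges with a thin centred web — an I-beam. Overall 337 mm minus two 15 mm flanges gives a web of 337 − 2·15 = 307 mm.


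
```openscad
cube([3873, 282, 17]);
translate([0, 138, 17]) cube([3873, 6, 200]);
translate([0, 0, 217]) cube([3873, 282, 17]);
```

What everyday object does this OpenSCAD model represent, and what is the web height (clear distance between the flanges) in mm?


An I-beam. The web height is 200 mm.

Two wide flanges with a thin centred web — an I-beam. Overall 234 mm minus two 17 mm flanges gives a web of 234 − 2·17 = 200 mm.


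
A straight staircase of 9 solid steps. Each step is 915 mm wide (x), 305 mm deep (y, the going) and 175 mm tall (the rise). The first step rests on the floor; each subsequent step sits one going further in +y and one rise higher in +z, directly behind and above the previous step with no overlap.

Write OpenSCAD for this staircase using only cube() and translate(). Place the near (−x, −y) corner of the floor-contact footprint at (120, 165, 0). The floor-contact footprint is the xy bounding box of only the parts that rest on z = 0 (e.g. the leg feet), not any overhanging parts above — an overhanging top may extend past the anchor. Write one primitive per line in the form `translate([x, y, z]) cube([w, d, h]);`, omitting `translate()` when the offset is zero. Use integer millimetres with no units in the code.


translate([120, 165, 0]) cube([915, 305, 175]);
translate([120, 470, 175]) cube([915, 305, 175]);
translate([120, 775, 350]) cube([915, 305, 175]);
translate([120, 1080, 525]) cube([915, 305, 175]);
translate([120, 1385, 700]) cube([915, 305, 175]);
translate([120, 1690, 875]) cube([915, 305, 175]);
translate([120, 1995, 1050]) cube([915, 305, 175]);
translate([120, 2300, 1225]) cube([915, 305, 175]);
translate([120, 2605, 1400]) cube([915, 305, 175]);


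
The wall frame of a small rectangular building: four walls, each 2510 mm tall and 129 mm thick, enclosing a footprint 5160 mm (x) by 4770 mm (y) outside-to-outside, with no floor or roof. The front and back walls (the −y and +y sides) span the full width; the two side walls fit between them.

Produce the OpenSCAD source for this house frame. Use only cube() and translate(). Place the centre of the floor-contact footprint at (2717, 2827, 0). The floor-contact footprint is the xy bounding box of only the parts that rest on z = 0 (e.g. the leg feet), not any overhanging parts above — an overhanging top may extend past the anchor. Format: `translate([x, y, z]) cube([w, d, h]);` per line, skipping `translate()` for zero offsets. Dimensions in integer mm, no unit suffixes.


translate([137, 442, 0]) cube([5160, 129, 2510]);
translate([137, 5083, 0]) cube([5160, 129, 2510]);
translate([137, 571, 0]) cube([129, 4512, 2510]);
translate([5168, 571, 0]) cube([129, 4512, 2510]);


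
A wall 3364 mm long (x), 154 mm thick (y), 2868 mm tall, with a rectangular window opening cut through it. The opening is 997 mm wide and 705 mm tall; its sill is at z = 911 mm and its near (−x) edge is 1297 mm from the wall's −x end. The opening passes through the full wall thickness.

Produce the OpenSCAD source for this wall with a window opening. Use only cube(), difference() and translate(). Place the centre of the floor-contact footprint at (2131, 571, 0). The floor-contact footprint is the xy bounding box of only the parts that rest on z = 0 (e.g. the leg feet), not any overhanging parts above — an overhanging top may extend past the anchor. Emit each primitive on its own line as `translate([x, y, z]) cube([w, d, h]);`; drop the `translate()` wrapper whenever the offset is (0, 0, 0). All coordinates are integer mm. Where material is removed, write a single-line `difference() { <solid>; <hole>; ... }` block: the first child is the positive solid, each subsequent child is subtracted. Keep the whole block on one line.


difference() { translate([449, 494, 0]) cube([3364, 154, 2868]); translate([1746, 494, 911]) cube([997, 154, 705]); }


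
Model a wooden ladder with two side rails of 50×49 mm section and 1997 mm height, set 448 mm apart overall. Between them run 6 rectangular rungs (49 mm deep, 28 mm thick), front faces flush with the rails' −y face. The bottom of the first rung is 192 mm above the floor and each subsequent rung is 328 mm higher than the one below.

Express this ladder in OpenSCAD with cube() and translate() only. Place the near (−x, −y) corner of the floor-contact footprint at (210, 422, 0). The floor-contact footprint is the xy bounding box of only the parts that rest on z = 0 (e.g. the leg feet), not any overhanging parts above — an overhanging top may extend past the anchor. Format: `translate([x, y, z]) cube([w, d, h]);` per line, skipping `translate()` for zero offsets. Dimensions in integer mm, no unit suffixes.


translate([210, 422, 0]) cube([50, 49, 1997]);
translate([608, 422, 0]) cube([50, 49, 1997]);
translate([260, 422, 192]) cube([348, 49, 28]);
translate([260, 422, 520]) cube([348, 49, 28]);
translate([260, 422, 848]) cube([348, 49, 28]);
translate([260, 422, 1176]) cube([348, 49, 28]);
translate([260, 422, 1504]) cube([348, 49, 28]);
translate([260, 422, 1832]) cube([348, 49, 28]);


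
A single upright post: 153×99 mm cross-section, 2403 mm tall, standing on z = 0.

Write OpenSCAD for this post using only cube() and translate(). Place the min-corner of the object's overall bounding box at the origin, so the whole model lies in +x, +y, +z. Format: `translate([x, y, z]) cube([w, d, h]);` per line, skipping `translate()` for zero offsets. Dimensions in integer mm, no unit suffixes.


cube([153, 99, 2403]);


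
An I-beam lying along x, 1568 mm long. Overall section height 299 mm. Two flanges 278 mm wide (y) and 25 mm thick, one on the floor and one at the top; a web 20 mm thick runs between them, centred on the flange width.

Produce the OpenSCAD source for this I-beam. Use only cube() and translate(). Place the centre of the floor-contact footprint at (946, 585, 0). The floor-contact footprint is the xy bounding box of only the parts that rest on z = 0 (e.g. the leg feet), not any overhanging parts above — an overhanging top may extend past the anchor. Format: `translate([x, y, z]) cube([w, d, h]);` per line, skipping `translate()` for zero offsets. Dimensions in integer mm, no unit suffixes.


translate([162, 446, 0]) cube([1568, 278, 25]);
translate([162, 575, 25]) cube([1568, 20, 249]);
translate([162, 446, 274]) cube([1568, 278, 25]);


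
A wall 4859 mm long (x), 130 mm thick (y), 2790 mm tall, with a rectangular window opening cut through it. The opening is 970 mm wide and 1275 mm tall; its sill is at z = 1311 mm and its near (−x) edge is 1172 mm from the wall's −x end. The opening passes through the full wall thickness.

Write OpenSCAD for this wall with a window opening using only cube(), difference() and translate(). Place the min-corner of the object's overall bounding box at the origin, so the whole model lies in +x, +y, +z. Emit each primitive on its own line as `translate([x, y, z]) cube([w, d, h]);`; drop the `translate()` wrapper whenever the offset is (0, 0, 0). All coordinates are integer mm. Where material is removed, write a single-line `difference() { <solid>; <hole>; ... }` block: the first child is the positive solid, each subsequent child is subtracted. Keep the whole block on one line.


difference() { cube([4859, 130, 2790]); translate([1172, 0, 1311]) cube([970, 130, 1275]); }


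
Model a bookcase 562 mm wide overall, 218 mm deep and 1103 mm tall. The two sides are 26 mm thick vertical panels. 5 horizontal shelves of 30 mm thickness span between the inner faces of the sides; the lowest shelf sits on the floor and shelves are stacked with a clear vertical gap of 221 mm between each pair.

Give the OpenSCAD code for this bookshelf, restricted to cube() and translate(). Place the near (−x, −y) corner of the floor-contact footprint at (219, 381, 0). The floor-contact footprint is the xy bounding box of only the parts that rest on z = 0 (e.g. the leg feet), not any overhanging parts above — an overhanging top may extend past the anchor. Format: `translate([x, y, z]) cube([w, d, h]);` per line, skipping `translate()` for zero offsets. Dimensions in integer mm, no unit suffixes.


translate([219, 381, 0]) cube([26, 218, 1103]);
translate([755, 381, 0]) cube([26, 218, 1103]);
translate([245, 381, 0]) cube([510, 218, 30]);
translate([245, 381, 251]) cube([510, 218, 30]);
translate([245, 381, 502]) cube([510, 218, 30]);
translate([245, 381, 753]) cube([510, 218, 30]);
translate([245, 381, 1004]) cube([510, 218, 30]);


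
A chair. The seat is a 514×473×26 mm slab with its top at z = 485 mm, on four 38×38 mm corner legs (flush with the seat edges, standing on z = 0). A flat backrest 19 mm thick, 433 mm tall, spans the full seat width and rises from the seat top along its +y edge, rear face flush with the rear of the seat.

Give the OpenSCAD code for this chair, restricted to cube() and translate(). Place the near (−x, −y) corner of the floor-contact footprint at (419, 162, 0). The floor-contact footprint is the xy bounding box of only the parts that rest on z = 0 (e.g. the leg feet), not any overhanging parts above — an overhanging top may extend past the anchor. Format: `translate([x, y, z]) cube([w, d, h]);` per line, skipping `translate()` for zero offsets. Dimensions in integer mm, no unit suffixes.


translate([419, 162, 459]) cube([514, 473, 26]);
translate([419, 162, 0]) cube([38, 38, 459]);
translate([895, 162, 0]) cube([38, 38, 459]);
translate([419, 597, 0]) cube([38, 38, 459]);
translate([895, 597, 0]) cube([38, 38, 459]);
translate([419, 616, 485]) cube([514, 19, 433]);


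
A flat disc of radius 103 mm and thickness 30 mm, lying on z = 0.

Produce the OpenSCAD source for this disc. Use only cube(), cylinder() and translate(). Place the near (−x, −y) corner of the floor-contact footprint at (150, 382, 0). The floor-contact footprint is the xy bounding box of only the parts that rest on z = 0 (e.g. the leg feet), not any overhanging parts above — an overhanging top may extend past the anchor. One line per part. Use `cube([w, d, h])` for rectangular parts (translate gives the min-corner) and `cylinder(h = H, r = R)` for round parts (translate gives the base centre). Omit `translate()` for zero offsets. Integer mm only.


translate([253, 485, 0]) cylinder(h = 30, r = 103);


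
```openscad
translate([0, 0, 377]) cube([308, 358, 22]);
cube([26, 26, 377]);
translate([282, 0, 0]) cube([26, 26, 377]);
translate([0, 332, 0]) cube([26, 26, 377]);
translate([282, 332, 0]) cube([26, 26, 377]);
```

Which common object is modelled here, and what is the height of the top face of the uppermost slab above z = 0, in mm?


A stool. The seat height is 399 mm.

A 308×358×22 slab at z = 377 on four corner posts — a stool. The seat top is 377 + 22 = 399 mm.


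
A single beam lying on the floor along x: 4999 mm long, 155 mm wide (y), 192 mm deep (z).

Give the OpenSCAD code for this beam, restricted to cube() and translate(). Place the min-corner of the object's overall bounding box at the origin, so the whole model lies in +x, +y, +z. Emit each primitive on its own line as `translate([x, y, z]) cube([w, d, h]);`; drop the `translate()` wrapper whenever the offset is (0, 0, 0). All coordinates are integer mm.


cube([4999, 155, 192]);


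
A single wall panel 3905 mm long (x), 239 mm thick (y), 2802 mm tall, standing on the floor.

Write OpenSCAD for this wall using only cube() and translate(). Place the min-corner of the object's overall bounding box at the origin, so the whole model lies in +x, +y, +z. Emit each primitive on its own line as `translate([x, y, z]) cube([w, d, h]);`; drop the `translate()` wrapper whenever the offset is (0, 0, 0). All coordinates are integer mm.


cube([3905, 239, 2802]);


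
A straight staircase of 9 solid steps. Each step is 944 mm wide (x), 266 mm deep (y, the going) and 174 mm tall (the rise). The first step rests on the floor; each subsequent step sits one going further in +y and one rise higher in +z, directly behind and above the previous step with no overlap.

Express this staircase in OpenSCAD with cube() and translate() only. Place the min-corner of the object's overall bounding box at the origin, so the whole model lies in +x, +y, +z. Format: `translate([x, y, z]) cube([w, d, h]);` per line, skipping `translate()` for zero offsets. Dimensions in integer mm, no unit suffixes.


cube([944, 266, 174]);
translate([0, 266, 174]) cube([944, 266, 174]);
translate([0, 532, 348]) cube([944, 266, 174]);
translate([0, 798, 522]) cube([944, 266, 174]);
translate([0, 1064, 696]) cube([944, 266, 174]);
translate([0, 1330, 870]) cube([944, 266, 174]);
translate([0, 1596, 1044]) cube([944, 266, 174]);
translate([0, 1862, 1218]) cube([944, 266, 174]);
translate([0, 2128, 1392]) cube([944, 266, 174]);


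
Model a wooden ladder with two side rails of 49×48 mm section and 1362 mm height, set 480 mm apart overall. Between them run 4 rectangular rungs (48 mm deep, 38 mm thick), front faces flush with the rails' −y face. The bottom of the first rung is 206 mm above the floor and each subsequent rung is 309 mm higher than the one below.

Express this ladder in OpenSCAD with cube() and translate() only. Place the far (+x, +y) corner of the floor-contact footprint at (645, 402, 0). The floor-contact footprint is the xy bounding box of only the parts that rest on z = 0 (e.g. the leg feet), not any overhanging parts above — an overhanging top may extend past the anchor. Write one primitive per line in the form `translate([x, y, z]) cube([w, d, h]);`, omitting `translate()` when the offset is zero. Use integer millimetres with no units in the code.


translate([165, 354, 0]) cube([49, 48, 1362]);
translate([596, 354, 0]) cube([49, 48, 1362]);
translate([214, 354, 206]) cube([382, 48, 38]);
translate([214, 354, 515]) cube([382, 48, 38]);
translate([214, 354, 824]) cube([382, 48, 38]);
translate([214, 354, 1133]) cube([382, 48, 38]);


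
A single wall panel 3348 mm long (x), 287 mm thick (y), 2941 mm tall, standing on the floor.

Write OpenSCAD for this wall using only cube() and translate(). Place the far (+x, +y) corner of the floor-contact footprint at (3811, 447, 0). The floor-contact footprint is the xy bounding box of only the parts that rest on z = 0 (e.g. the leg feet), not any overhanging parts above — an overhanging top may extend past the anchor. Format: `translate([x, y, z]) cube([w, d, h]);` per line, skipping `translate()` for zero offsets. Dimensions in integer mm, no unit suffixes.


translate([463, 160, 0]) cube([3348, 287, 2941]);


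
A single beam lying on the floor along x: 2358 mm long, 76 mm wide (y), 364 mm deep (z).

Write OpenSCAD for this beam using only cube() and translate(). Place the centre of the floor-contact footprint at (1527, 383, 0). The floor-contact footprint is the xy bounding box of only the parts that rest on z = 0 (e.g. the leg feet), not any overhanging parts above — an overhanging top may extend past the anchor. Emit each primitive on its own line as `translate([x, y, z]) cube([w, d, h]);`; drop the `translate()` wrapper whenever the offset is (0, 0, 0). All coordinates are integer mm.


translate([348, 345, 0]) cube([2358, 76, 364]);


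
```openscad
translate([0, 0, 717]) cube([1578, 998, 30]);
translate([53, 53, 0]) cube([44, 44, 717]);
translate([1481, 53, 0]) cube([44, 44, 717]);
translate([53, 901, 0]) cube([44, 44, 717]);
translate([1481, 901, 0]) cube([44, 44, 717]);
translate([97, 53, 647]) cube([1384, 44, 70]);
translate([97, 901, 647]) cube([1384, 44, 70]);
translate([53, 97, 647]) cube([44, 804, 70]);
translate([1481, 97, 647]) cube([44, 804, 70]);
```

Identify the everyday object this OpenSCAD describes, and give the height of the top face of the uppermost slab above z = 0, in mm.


A table. The table height is 747 mm.

A 1578×998×30 slab sits at z = 717 on four 44 mm square posts — a table. The top surface is at 717 + 30 = 747 mm.


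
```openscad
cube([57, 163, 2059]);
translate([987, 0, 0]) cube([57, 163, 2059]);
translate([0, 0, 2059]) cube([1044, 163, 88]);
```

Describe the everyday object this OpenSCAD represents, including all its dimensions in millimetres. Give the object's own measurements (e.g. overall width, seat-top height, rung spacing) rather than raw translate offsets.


A door frame. The clear opening is 930 mm wide and 2059 mm high. Two 57 mm wide jambs, 163 mm deep, stand either side of the opening from the floor to the top of the opening. A 88 mm thick head sits across the top of both jambs, spanning the full outside width of the frame.


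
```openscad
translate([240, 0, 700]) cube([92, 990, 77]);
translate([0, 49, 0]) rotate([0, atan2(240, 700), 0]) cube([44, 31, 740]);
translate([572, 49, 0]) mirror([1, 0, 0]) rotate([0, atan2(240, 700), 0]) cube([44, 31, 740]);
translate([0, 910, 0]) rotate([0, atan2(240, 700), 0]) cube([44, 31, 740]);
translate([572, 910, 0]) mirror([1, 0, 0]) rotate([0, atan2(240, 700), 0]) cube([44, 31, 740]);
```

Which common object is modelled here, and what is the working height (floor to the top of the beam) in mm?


A sawhorse. The overall height is 777 mm.

A beam across two mirrored pairs of raked legs — a sawhorse. The beam's underside is at z = 700 (matching the legs' vertical rise in atan2(240, 700)) and the beam is 77 mm tall, so its top is at 700 + 77 = 777 mm. The raked legs top out at the beam's underside, so that is the highest point.


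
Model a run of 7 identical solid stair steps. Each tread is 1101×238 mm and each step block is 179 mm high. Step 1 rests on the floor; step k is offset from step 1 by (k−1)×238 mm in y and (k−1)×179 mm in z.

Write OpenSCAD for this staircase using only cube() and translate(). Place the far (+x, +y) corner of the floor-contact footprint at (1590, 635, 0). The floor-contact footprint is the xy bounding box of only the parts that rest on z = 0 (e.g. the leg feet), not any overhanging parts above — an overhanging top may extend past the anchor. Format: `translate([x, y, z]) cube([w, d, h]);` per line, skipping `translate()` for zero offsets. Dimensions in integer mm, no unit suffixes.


translate([489, 397, 0]) cube([1101, 238, 179]);
translate([489, 635, 179]) cube([1101, 238, 179]);
translate([489, 873, 358]) cube([1101, 238, 179]);
translate([489, 1111, 537]) cube([1101, 238, 179]);
translate([489, 1349, 716]) cube([1101, 238, 179]);
translate([489, 1587, 895]) cube([1101, 238, 179]);
translate([489, 1825, 1074]) cube([1101, 238, 179]);


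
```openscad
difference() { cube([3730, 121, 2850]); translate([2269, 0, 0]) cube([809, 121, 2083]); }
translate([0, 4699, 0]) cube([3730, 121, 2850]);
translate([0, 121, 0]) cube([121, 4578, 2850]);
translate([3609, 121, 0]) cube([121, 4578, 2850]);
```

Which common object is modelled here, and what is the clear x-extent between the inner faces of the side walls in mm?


A single room. The interior width is 3488 mm.

Four walls enclosing a rectangle with a door in the front wall — a room. Outside width 3730 minus two 121 mm walls gives 3488 mm.


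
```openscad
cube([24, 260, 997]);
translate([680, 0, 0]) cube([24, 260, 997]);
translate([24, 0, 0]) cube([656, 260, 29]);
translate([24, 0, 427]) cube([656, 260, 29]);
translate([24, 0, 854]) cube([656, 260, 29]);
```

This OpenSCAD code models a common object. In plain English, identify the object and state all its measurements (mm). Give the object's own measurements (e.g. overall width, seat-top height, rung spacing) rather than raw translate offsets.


An open bookshelf. Two side panels, each 24 mm thick, 260 mm deep and 997 mm tall, stand 704 mm apart (outside-to-outside). Between them sit 3 shelves, each 29 mm thick and 260 mm deep, spanning the full gap between the sides. The bottom shelf rests on the floor (its underside at z = 0) and the clear gap between one shelf's top and the next shelf's underside is 398 mm.


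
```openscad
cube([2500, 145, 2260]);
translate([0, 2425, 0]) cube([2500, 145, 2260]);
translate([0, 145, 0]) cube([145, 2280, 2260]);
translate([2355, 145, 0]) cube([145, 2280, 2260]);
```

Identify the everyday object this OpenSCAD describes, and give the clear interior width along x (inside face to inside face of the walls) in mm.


A house (or room) frame. The interior width is 2210 mm.

Four 2260 mm walls enclosing a rectangle with no floor or roof — a room or house frame. Outside width is 2500 mm and wall thickness is 145 mm, so the interior width is 2500 − 2 × 145 = 2210 mm.


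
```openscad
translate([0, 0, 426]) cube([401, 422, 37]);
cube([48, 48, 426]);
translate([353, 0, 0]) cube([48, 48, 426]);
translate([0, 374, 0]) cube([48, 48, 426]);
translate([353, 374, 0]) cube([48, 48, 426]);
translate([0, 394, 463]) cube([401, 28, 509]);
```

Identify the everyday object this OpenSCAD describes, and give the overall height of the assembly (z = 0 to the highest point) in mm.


A chair. The overall height is 972 mm.

A slab on four corner posts with a tall panel at the back — a chair. The seat slab sits at z = 426 with thickness 37, and the 509 mm backrest starts at the seat top, so the overall height is 426 + 37 + 509 = 972 mm.


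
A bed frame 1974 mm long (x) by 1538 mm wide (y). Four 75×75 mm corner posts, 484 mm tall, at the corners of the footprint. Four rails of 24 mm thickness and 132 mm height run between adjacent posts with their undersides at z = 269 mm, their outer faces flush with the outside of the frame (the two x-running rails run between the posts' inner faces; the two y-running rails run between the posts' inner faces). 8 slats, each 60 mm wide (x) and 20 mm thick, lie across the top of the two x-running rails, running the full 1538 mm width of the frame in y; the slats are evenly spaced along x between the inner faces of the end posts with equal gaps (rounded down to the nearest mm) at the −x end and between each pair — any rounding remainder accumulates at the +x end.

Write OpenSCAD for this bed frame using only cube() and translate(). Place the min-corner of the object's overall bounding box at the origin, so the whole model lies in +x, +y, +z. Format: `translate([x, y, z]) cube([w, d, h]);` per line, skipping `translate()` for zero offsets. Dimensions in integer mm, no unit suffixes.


// slat z = rail_z + rail_h = 269 + 132 = 401
// slat gap = ⌊(1824 − 8·60) / 9⌋ = 149
cube([75, 75, 484]);
translate([0, 1463, 0]) cube([75, 75, 484]);
translate([1899, 0, 0]) cube([75, 75, 484]);
translate([1899, 1463, 0]) cube([75, 75, 484]);
translate([75, 0, 269]) cube([1824, 24, 132]);
translate([75, 1514, 269]) cube([1824, 24, 132]);
translate([0, 75, 269]) cube([24, 1388, 132]);
translate([1950, 75, 269]) cube([24, 1388, 132]);
translate([224, 0, 401]) cube([60, 1538, 20]);
translate([433, 0, 401]) cube([60, 1538, 20]);
translate([642, 0, 401]) cube([60, 1538, 20]);
translate([851, 0, 401]) cube([60, 1538, 20]);
translate([1060, 0, 401]) cube([60, 1538, 20]);
translate([1269, 0, 401]) cube([60, 1538, 20]);
translate([1478, 0, 401]) cube([60, 1538, 20]);
translate([1687, 0, 401]) cube([60, 1538, 20]);


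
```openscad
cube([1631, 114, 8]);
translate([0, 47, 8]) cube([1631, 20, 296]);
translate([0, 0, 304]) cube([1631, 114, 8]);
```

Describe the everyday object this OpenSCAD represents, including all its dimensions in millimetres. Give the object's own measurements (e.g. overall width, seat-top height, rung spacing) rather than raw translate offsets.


An I-beam lying along x, 1631 mm long. Overall section height 312 mm. Two flanges 114 mm wide (y) and 8 mm thick, one on the floor and one at the top; a web 20 mm thick runs between them, centred on the flange width.


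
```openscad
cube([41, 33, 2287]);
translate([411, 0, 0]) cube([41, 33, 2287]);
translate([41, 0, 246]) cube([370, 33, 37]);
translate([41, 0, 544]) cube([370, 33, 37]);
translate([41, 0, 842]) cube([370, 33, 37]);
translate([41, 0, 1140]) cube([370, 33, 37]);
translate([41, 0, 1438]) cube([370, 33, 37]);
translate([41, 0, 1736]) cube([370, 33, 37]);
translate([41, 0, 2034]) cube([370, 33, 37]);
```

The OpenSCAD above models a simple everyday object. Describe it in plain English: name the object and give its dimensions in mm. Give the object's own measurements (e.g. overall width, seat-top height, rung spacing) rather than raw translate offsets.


A straight ladder. Two 41×33 mm vertical rails, 2287 mm tall, stand 452 mm apart (outside-to-outside) with their front faces coplanar on the −y side. 7 rungs, each 33 mm deep and 37 mm tall, span between the inner faces of the rails, front faces flush with the rails. The lowest rung's underside is at z = 246 mm and rungs are spaced 298 mm apart (underside to underside).


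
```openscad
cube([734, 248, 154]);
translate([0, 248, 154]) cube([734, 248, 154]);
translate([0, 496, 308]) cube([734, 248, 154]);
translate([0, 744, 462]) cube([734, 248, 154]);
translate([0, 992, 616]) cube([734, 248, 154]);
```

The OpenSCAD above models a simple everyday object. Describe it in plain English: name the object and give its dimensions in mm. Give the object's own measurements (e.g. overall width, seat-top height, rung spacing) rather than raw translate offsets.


A straight staircase of 5 solid steps. Each step is 734 mm wide (x), 248 mm deep (y, the going) and 154 mm tall (the rise). The first step rests on the floor; each subsequent step sits one going further in +y and one rise higher in +z, directly behind and above the previous step with no overlap.


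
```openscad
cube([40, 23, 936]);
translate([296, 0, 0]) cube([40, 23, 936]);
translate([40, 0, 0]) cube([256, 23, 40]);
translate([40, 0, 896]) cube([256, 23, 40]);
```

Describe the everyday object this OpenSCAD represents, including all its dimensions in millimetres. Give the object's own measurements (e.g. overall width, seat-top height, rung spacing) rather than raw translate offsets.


A rectangular picture frame lying in the x–z plane (depth along y). The opening is 256 mm wide (x) by 856 mm tall (z), surrounded by a border 40 mm wide on all four sides. The frame is 23 mm deep and is made of two full-height vertical stiles with two horizontal rails fitted between them.


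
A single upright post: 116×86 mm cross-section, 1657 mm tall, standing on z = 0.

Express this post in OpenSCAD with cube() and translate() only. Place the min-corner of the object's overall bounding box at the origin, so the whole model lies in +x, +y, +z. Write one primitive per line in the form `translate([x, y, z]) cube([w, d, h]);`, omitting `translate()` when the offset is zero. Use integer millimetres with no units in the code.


cube([116, 86, 1657]);


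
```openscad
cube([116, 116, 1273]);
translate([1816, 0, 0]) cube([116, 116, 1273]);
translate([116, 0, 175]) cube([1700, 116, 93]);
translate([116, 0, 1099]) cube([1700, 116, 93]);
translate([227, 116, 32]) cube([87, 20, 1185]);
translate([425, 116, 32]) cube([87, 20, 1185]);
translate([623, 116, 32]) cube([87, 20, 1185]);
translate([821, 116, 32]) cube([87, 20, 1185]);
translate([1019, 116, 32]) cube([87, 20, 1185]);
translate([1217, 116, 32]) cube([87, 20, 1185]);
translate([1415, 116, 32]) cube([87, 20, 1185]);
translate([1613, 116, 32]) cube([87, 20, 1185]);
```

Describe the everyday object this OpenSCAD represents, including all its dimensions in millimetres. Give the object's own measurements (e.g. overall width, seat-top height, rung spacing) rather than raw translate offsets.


A fence section. Two 116×116 mm posts, 1273 mm tall, stand on the floor with a clear span of 1700 mm between their inner faces. Two horizontal rails of 116×93 mm section span the gap between the posts with their undersides at z = 175 mm and z = 1099 mm, flush with the posts' −y face. 8 pickets, each 87 mm wide, 20 mm thick and 1185 mm tall, are fixed to the +y face of the rails with their bottoms at z = 32 mm, spaced across the span with a 111 mm gap after the −x post and between neighbouring pickets, with 116 mm left before the +x post.


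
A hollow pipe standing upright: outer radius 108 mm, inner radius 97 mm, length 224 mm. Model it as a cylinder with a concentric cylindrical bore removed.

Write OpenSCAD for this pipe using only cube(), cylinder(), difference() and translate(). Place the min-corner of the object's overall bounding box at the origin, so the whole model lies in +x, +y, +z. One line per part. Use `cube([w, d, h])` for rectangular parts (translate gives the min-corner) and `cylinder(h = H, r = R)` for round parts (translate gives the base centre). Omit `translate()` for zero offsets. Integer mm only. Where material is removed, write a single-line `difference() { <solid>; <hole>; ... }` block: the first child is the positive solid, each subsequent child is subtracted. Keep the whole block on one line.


difference() { translate([108, 108, 0]) cylinder(h = 224, r = 108); translate([108, 108, 0]) cylinder(h = 224, r = 97); }


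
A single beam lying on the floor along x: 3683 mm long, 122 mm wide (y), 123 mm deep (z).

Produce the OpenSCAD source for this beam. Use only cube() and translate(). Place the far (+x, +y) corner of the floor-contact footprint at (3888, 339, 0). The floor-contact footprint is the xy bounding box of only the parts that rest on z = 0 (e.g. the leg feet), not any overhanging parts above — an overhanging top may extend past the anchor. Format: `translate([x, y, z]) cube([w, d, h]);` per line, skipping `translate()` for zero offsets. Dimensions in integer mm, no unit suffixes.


translate([205, 217, 0]) cube([3683, 122, 123]);


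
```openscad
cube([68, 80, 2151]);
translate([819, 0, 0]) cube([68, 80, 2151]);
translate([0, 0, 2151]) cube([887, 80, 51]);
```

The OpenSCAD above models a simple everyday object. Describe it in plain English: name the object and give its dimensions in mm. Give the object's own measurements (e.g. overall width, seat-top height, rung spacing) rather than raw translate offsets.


A door frame. The clear opening is 751 mm wide and 2151 mm high. Two 68 mm wide jambs, 80 mm deep, stand either side of the opening from the floor to the top of the opening. A 51 mm thick head sits across the top of both jambs, spanning the full outside width of the frame.


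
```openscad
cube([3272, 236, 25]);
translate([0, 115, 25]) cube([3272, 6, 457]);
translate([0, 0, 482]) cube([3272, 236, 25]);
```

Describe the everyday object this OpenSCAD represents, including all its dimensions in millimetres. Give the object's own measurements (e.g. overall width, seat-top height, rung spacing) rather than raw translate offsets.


An I-beam lying along x, 3272 mm long. Overall section height 507 mm. Two flanges 236 mm wide (y) and 25 mm thick, one on the floor and one at the top; a web 6 mm thick runs between them, centred on the flange width.


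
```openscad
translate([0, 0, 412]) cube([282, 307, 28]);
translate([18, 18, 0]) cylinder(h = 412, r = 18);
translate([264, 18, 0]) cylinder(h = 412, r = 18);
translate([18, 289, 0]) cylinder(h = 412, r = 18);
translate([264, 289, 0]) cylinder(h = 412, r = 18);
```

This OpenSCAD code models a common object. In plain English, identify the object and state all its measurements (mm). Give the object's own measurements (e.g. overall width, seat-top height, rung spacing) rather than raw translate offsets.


A four-legged stool. The seat is a 282×307×28 mm slab whose top surface is at z = 440 mm; four round legs, each 36 mm in diameter, run from the floor (z = 0) to the underside of the seat, each leg's axis is inset half a diameter from the nearest pair of seat edges (so the leg's bounding box is flush with the corner).


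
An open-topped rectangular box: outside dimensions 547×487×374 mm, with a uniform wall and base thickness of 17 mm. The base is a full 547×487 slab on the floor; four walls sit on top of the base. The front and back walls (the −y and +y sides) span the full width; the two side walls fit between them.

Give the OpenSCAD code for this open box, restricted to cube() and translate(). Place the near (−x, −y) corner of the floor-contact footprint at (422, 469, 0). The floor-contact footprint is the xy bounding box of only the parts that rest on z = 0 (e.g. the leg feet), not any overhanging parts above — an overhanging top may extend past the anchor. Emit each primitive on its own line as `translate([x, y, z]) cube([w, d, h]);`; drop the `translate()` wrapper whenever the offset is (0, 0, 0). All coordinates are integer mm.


translate([422, 469, 0]) cube([547, 487, 17]);
translate([422, 469, 17]) cube([547, 17, 357]);
translate([422, 939, 17]) cube([547, 17, 357]);
translate([422, 486, 17]) cube([17, 453, 357]);
translate([952, 486, 17]) cube([17, 453, 357]);


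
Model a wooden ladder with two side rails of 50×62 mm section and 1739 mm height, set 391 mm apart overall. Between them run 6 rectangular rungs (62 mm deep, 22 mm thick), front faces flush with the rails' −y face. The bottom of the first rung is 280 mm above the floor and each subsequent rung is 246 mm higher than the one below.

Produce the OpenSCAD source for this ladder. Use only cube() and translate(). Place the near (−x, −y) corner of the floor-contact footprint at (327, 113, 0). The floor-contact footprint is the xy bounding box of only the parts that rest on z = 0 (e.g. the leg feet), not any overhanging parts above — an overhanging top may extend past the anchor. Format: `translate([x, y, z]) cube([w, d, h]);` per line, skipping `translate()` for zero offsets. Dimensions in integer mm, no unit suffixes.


translate([327, 113, 0]) cube([50, 62, 1739]);
translate([668, 113, 0]) cube([50, 62, 1739]);
translate([377, 113, 280]) cube([291, 62, 22]);
translate([377, 113, 526]) cube([291, 62, 22]);
translate([377, 113, 772]) cube([291, 62, 22]);
translate([377, 113, 1018]) cube([291, 62, 22]);
translate([377, 113, 1264]) cube([291, 62, 22]);
translate([377, 113, 1510]) cube([291, 62, 22]);


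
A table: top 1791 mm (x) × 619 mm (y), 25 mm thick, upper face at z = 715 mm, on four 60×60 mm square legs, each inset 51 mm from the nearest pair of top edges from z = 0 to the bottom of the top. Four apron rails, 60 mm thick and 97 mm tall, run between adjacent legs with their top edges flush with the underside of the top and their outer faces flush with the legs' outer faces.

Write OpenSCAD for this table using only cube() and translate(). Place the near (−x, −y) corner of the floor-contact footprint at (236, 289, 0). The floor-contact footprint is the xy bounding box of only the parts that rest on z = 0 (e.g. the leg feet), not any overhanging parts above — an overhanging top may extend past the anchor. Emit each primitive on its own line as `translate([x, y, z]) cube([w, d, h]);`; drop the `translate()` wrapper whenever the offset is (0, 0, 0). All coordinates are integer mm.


translate([185, 238, 690]) cube([1791, 619, 25]);
translate([236, 289, 0]) cube([60, 60, 690]);
translate([1865, 289, 0]) cube([60, 60, 690]);
translate([236, 746, 0]) cube([60, 60, 690]);
translate([1865, 746, 0]) cube([60, 60, 690]);
translate([296, 289, 593]) cube([1569, 60, 97]);
translate([296, 746, 593]) cube([1569, 60, 97]);
translate([236, 349, 593]) cube([60, 397, 97]);
translate([1865, 349, 593]) cube([60, 397, 97]);


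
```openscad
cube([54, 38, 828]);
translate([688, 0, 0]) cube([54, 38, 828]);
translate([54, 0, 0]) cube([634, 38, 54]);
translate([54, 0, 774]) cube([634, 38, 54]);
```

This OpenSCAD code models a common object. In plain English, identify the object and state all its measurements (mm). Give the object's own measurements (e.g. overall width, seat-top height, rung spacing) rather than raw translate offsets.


A rectangular picture frame lying in the x–z plane (depth along y). The opening is 634 mm wide (x) by 720 mm tall (z), surrounded by a border 54 mm wide on all four sides. The frame is 38 mm deep and is made of two full-height vertical stiles with two horizontal rails fitted between them.


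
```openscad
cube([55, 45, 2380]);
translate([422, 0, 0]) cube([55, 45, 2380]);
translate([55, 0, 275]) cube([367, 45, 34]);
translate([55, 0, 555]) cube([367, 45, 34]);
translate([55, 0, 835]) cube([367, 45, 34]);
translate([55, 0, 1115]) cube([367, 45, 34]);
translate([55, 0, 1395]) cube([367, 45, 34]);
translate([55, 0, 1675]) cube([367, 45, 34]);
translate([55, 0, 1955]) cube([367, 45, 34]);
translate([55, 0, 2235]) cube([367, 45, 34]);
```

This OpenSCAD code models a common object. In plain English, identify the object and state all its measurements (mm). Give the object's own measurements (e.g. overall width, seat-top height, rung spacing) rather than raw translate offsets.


A straight ladder. Two 55×45 mm vertical rails, 2380 mm tall, stand 477 mm apart (outside-to-outside) with their front faces coplanar on the −y side. 8 rungs, each 45 mm deep and 34 mm tall, span between the inner faces of the rails, front faces flush with the rails. The lowest rung's underside is at z = 275 mm and rungs are spaced 280 mm apart (underside to underside).


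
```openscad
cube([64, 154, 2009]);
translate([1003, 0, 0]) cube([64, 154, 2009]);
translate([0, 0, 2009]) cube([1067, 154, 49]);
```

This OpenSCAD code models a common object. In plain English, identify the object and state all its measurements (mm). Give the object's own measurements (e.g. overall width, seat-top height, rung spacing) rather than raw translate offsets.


A door frame. The clear opening is 939 mm wide and 2009 mm high. Two 64 mm wide jambs, 154 mm deep, stand either side of the opening from the floor to the top of the opening. A 49 mm thick head sits across the top of both jambs, spanning the full outside width of the frame.


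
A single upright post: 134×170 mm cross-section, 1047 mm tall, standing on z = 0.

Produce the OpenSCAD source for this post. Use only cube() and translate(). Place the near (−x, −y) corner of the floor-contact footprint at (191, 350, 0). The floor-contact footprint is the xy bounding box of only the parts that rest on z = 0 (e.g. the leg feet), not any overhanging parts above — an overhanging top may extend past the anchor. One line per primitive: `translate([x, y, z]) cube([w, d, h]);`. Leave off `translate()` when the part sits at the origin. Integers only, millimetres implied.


translate([191, 350, 0]) cube([134, 170, 1047]);


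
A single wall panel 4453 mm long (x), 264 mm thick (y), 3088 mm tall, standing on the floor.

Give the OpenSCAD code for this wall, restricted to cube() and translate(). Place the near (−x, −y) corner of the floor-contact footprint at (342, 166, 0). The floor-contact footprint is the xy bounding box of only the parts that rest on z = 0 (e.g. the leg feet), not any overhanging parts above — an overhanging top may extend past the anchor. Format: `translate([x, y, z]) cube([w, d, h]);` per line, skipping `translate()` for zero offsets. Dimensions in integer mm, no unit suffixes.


translate([342, 166, 0]) cube([4453, 264, 3088]);


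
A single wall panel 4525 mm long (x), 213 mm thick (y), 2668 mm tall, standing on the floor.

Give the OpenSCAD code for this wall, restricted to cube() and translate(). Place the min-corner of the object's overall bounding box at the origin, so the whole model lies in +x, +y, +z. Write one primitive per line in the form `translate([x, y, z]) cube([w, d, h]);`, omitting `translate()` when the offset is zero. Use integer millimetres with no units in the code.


cube([4525, 213, 2668]);
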